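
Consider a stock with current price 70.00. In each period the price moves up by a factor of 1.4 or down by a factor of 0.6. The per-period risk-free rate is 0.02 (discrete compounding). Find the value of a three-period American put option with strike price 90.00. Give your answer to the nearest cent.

Risk-neutral probability p = (1 + 0.02 − 0.6)/(1.4 − 0.6) = 0.4200/0.8000 = 0.5250
Terminal stock prices: S_uuu = 192.1, S_uud = 82.32, S_udd = 35.28, S_ddd = 15.12
Terminal payoffs (K − S): max(-102.1, 0) = 0, max(7.68, 0) = 7.68, max(54.72, 0) = 54.72, max(74.88, 0) = 74.88
Node uu (S = 137.2): continuation = 1/1.02·[0.5250·0.0000 + 0.4750·7.6800] = 3.5765; exercise value = 0.0000 ≤ continuation, so V_uu = 3.5765
Node ud (S = 58.8): continuation = 1/1.02·[0.5250·7.6800 + 0.4750·54.7200] = 29.4353; exercise value = 31.2000 > continuation, so V_ud = 31.2000 (exercise)
Node dd (S = 25.2): continuation = 1/1.02·[0.5250·54.7200 + 0.4750·74.8800] = 63.0353; exercise value = 64.8000 > continuation, so V_dd = 64.8000 (exercise)
Node u (S = 98): continuation = 1/1.02·[0.5250·3.5765 + 0.4750·31.2000] = 16.3702; exercise value = 0.0000 ≤ continuation, so V_u = 16.3702
Node d (S = 42): continuation = 1/1.02·[0.5250·31.2000 + 0.4750·64.8000] = 46.2353; exercise value = 48.0000 > continuation, so V_d = 48.0000 (exercise)
Node 0 (S = 70): continuation = 1/1.02·[0.5250·16.3702 + 0.4750·48.0000] = 30.7788; exercise value = 20.0000 ≤ continuation, so V_0 = 30.7788

30.78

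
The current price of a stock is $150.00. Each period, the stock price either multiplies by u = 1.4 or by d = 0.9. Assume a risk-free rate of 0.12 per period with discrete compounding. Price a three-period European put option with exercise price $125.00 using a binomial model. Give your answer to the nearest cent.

Risk-neutral probability p = (1 + 0.12 − 0.9)/(1.4 − 0.9) = 0.2200/0.5000 = 0.4400
Terminal stock prices: S_uuu = 411.6, S_uud = 264.6, S_udd = 170.1, S_ddd = 109.4
Terminal payoffs (K − S): max(-286.6, 0) = 0, max(-139.6, 0) = 0, max(-45.1, 0) = 0, max(15.65, 0) = 15.65
Node uu (S = 294): V_uu = 1/1.12·[0.4400·0.0000 + 0.5600·0.0000] = 0.0000
Node ud (S = 189): V_ud = 1/1.12·[0.4400·0.0000 + 0.5600·0.0000] = 0.0000
Node dd (S = 121.5): V_dd = 1/1.12·[0.4400·0.0000 + 0.5600·15.6500] = 7.8250
Node u (S = 210): V_u = 1/1.12·[0.4400·0.0000 + 0.5600·0.0000] = 0.0000
Node d (S = 135): V_d = 1/1.12·[0.4400·0.0000 + 0.5600·7.8250] = 3.9125
Node 0 (S = 150): V_0 = 1/1.12·[0.4400·0.0000 + 0.5600·3.9125] = 1.9562

$1.96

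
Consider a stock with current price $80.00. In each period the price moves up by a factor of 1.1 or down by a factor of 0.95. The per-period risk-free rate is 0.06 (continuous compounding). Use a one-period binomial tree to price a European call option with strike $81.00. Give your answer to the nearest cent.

$4.92

Risk-neutral probability p = (e^0.06 − 0.95)/(1.1 − 0.95) = 0.1118/0.1500 = 0.7456
Terminal stock prices: S_u = 88, S_d = 76
Terminal payoffs (S − K): max(7, 0) = 7, max(-5, 0) = 0
Node 0 (S = 80): V_0 = e^(−0.06)·[0.7456·7.0000 + 0.2544·0.0000] = 4.9151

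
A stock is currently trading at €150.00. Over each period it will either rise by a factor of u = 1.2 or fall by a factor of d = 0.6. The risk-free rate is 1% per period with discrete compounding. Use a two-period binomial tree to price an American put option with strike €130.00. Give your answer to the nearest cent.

Risk-neutral probability p = (1 + 0.01 − 0.6)/(1.2 − 0.6) = 0.4100/0.6000 = 0.6833
Terminal stock prices: S_uu = 216, S_ud = 108, S_dd = 54
Terminal payoffs (K − S): max(-86, 0) = 0, max(22, 0) = 22, max(76, 0) = 76
Node u (S = 180): continuation = 1/1.01·[0.6833·0.0000 + 0.3167·22.0000] = 6.8977; exercise value = 0.0000 ≤ continuation, so V_u = 6.8977
Node d (S = 90): continuation = 1/1.01·[0.6833·22.0000 + 0.3167·76.0000] = 38.7129; exercise value = 40.0000 > continuation, so V_d = 40.0000 (exercise)
Node 0 (S = 150): continuation = 1/1.01·[0.6833·6.8977 + 0.3167·40.0000] = 17.2080; exercise value = 0.0000 ≤ continuation, so V_0 = 17.2080

€17.21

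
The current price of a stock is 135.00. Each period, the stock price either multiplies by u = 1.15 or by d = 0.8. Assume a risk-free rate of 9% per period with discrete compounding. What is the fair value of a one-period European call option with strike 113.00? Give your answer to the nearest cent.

Risk-neutral probability p = (1 + 0.09 − 0.8)/(1.15 − 0.8) = 0.2900/0.3500 = 0.8286
Terminal stock prices: S_u = 155.2, S_d = 108
Terminal payoffs (S − K): max(42.25, 0) = 42.25, max(-5, 0) = 0
Node 0 (S = 135): V_0 = 1/1.09·[0.8286·42.2500 + 0.1714·0.0000] = 32.1166

32.12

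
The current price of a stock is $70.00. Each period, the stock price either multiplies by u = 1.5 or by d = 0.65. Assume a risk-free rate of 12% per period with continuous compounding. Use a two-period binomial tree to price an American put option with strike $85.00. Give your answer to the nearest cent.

Risk-neutral probability p = (e^0.12 − 0.65)/(1.5 − 0.65) = 0.4775/0.8500 = 0.5618
Terminal stock prices: S_uu = 157.5, S_ud = 68.25, S_dd = 29.58
Terminal payoffs (K − S): max(-72.5, 0) = 0, max(16.75, 0) = 16.75, max(55.42, 0) = 55.42
Node u (S = 105): continuation = e^(−0.12)·[0.5618·0.0000 + 0.4382·16.7500] = 6.5104; exercise value = 0.0000 ≤ continuation, so V_u = 6.5104
Node d (S = 45.5): continuation = e^(−0.12)·[0.5618·16.7500 + 0.4382·55.4250] = 29.8882; exercise value = 39.5000 > continuation, so V_d = 39.5000 (exercise)
Node 0 (S = 70): continuation = e^(−0.12)·[0.5618·6.5104 + 0.4382·39.5000] = 18.5967; exercise value = 15.0000 ≤ continuation, so V_0 = 18.5967

$18.60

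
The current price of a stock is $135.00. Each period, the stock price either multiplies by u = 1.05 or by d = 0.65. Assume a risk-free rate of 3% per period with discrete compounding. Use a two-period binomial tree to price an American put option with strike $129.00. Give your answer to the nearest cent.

Risk-neutral probability p = (1 + 0.03 − 0.65)/(1.05 − 0.65) = 0.3800/0.4000 = 0.9500
Terminal stock prices: S_uu = 148.8, S_ud = 92.14, S_dd = 57.04
Terminal payoffs (K − S): max(-19.84, 0) = 0, max(36.86, 0) = 36.86, max(71.96, 0) = 71.96
Node u (S = 141.8): continuation = 1/1.03·[0.9500·0.0000 + 0.0500·36.8625] = 1.7894; exercise value = 0.0000 ≤ continuation, so V_u = 1.7894
Node d (S = 87.75): continuation = 1/1.03·[0.9500·36.8625 + 0.0500·71.9625] = 37.4927; exercise value = 41.2500 > continuation, so V_d = 41.2500 (exercise)
Node 0 (S = 135): continuation = 1/1.03·[0.9500·1.7894 + 0.0500·41.2500] = 3.6529; exercise value = 0.0000 ≤ continuation, so V_0 = 3.6529

$3.65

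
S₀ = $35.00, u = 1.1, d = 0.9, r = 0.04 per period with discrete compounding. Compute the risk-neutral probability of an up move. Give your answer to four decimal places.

p = 0.7000

Risk-neutral probability p = (1 + 0.04 − 0.9)/(1.1 − 0.9) = 0.1400/0.2000 = 0.7000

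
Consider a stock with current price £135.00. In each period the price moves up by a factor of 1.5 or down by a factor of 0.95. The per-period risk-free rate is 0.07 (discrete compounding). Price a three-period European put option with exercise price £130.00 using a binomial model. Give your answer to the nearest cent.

Risk-neutral probability p = (1 + 0.07 − 0.95)/(1.5 − 0.95) = 0.1200/0.5500 = 0.2182
Terminal stock prices: S_uuu = 455.6, S_uud = 288.6, S_udd = 182.8, S_ddd = 115.7
Terminal payoffs (K − S): max(-325.6, 0) = 0, max(-158.6, 0) = 0, max(-52.76, 0) = 0, max(14.25, 0) = 14.25
Node uu (S = 303.8): V_uu = 1/1.07·[0.2182·0.0000 + 0.7818·0.0000] = 0.0000
Node ud (S = 192.4): V_ud = 1/1.07·[0.2182·0.0000 + 0.7818·0.0000] = 0.0000
Node dd (S = 121.8): V_dd = 1/1.07·[0.2182·0.0000 + 0.7818·14.2544] = 10.4153
Node u (S = 202.5): V_u = 1/1.07·[0.2182·0.0000 + 0.7818·0.0000] = 0.0000
Node d (S = 128.2): V_d = 1/1.07·[0.2182·0.0000 + 0.7818·10.4153] = 7.6101
Node 0 (S = 135): V_0 = 1/1.07·[0.2182·0.0000 + 0.7818·7.6101] = 5.5605

£5.56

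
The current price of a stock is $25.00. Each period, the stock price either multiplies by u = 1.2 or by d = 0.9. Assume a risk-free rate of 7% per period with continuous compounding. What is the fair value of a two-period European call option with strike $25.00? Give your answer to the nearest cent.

$4.01

Risk-neutral probability p = (e^0.07 − 0.9)/(1.2 − 0.9) = 0.1725/0.3000 = 0.5750
Terminal stock prices: S_uu = 36, S_ud = 27, S_dd = 20.25
Terminal payoffs (S − K): max(11, 0) = 11, max(2, 0) = 2, max(-4.75, 0) = 0
Node u (S = 30): V_u = e^(−0.07)·[0.5750·11.0000 + 0.4250·2.0000] = 6.6902
Node d (S = 22.5): V_d = e^(−0.07)·[0.5750·2.0000 + 0.4250·0.0000] = 1.0723
Node 0 (S = 25): V_0 = e^(−0.07)·[0.5750·6.6902 + 0.4250·1.0723] = 4.0118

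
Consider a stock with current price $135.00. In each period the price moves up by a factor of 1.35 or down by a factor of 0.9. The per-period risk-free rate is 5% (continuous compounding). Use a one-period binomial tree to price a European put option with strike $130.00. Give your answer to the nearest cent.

$5.37

Risk-neutral probability p = (e^0.05 − 0.9)/(1.35 − 0.9) = 0.1513/0.4500 = 0.3362
Terminal stock prices: S_u = 182.2, S_d = 121.5
Terminal payoffs (K − S): max(-52.25, 0) = 0, max(8.5, 0) = 8.5
Node 0 (S = 135): V_0 = e^(−0.05)·[0.3362·0.0000 + 0.6638·8.5000] = 5.3675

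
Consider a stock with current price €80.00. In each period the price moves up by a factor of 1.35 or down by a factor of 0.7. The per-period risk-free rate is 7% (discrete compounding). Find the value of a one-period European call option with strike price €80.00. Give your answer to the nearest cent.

€14.90

Risk-neutral probability p = (1 + 0.07 − 0.7)/(1.35 − 0.7) = 0.3700/0.6500 = 0.5692
Terminal stock prices: S_u = 108, S_d = 56
Terminal payoffs (S − K): max(28, 0) = 28, max(-24, 0) = 0
Node 0 (S = 80): V_0 = 1/1.07·[0.5692·28.0000 + 0.4308·0.0000] = 14.8958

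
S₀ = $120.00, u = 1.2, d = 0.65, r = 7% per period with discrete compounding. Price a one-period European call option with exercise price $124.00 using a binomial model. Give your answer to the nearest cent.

Risk-neutral probability p = (1 + 0.07 − 0.65)/(1.2 − 0.65) = 0.4200/0.5500 = 0.7636
Terminal stock prices: S_u = 144, S_d = 78
Terminal payoffs (S − K): max(20, 0) = 20, max(-46, 0) = 0
Node 0 (S = 120): V_0 = 1/1.07·[0.7636·20.0000 + 0.2364·0.0000] = 14.2736

$14.27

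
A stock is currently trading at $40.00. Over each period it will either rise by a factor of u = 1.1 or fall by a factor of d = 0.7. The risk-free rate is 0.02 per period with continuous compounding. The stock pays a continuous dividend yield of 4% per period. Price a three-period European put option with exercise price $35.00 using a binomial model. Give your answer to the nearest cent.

$3.39

Per-period risk-free factor R = e^0.02 = 1.0202; dividend-adjusted growth = e^(0.02−0.04) = 0.9802.
Risk-neutral probability p = (0.9802 − 0.7)/(1.1 − 0.7) = 0.2802/0.4000 = 0.7005
Terminal stock prices: S_uuu = 53.24, S_uud = 33.88, S_udd = 21.56, S_ddd = 13.72
Terminal payoffs (K − S): max(-18.24, 0) = 0, max(1.12, 0) = 1.12, max(13.44, 0) = 13.44, max(21.28, 0) = 21.28
Node uu (S = 48.4): V_uu = e^(−0.02)·[0.7005·0.0000 + 0.2995·1.1200] = 0.3288
Node ud (S = 30.8): V_ud = e^(−0.02)·[0.7005·1.1200 + 0.2995·13.4400] = 4.7146
Node dd (S = 19.6): V_dd = e^(−0.02)·[0.7005·13.4400 + 0.2995·21.2800] = 15.4755
Node u (S = 44): V_u = e^(−0.02)·[0.7005·0.3288 + 0.2995·4.7146] = 1.6099
Node d (S = 28): V_d = e^(−0.02)·[0.7005·4.7146 + 0.2995·15.4755] = 7.7804
Node 0 (S = 40): V_0 = e^(−0.02)·[0.7005·1.6099 + 0.2995·7.7804] = 3.3895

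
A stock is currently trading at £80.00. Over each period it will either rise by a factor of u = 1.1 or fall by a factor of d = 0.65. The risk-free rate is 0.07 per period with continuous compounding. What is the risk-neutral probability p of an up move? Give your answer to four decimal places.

Risk-neutral probability p = (e^0.07 − 0.65)/(1.1 − 0.65) = 0.4225/0.4500 = 0.9389

p = 0.9389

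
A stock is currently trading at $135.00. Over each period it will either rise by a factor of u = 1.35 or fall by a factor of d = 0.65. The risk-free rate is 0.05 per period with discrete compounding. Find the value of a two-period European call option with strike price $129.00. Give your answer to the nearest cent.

$34.66

Risk-neutral probability p = (1 + 0.05 − 0.65)/(1.35 − 0.65) = 0.4000/0.7000 = 0.5714
Terminal stock prices: S_uu = 246, S_ud = 118.5, S_dd = 57.04
Terminal payoffs (S − K): max(117, 0) = 117, max(-10.54, 0) = 0, max(-71.96, 0) = 0
Node u (S = 182.2): V_u = 1/1.05·[0.5714·117.0375 + 0.4286·0.0000] = 63.6939
Node d (S = 87.75): V_d = 1/1.05·[0.5714·0.0000 + 0.4286·0.0000] = 0.0000
Node 0 (S = 135): V_0 = 1/1.05·[0.5714·63.6939 + 0.4286·0.0000] = 34.6633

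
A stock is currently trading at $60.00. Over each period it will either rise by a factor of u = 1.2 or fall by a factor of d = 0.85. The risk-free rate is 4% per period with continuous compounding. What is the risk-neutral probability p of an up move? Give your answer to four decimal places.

Risk-neutral probability p = (e^0.04 − 0.85)/(1.2 − 0.85) = 0.1908/0.3500 = 0.5452

p = 0.5452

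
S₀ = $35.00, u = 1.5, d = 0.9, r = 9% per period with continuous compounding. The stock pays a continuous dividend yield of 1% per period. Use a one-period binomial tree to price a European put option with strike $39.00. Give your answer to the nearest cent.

$4.76

Per-period risk-free factor R = e^0.09 = 1.0942; dividend-adjusted growth = e^(0.09−0.01) = 1.0833.
Risk-neutral probability p = (1.0833 − 0.9)/(1.5 − 0.9) = 0.1833/0.6000 = 0.3055
Terminal stock prices: S_u = 52.5, S_d = 31.5
Terminal payoffs (K − S): max(-13.5, 0) = 0, max(7.5, 0) = 7.5
Node 0 (S = 35): V_0 = e^(−0.09)·[0.3055·0.0000 + 0.6945·7.5000] = 4.7606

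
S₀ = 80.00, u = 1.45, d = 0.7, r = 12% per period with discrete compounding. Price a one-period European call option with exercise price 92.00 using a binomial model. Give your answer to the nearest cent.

12.00

Risk-neutral probability p = (1 + 0.12 − 0.7)/(1.45 − 0.7) = 0.4200/0.7500 = 0.5600
Terminal stock prices: S_u = 116, S_d = 56
Terminal payoffs (S − K): max(24, 0) = 24, max(-36, 0) = 0
Node 0 (S = 80): V_0 = 1/1.12·[0.5600·24.0000 + 0.4400·0.0000] = 12.0000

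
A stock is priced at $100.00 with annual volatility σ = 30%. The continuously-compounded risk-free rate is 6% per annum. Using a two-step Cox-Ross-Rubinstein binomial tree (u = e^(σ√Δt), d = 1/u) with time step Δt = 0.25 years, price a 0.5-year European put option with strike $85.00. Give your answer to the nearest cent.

CRR parameters: u = e^(σ√Δt) = e^(0.3·√0.25) = 1.1618, d = 1/u = 0.8607
Per-period rate: rΔt = 0.06·0.25 = 0.015, so R = e^0.015 = 1.0151
Risk-neutral probability p = (e^0.015 − 0.8607)/(1.1618 − 0.8607) = 0.1544/0.3011 = 0.5128
Terminal stock prices: S_uu = 135, S_ud = 100, S_dd = 74.08
Terminal payoffs (K − S): max(-49.99, 0) = 0, max(-15, 0) = 0, max(10.92, 0) = 10.92
Node u (S = 116.2): V_u = e^(−0.015)·[0.5128·0.0000 + 0.4872·0.0000] = 0.0000
Node d (S = 86.07): V_d = e^(−0.015)·[0.5128·0.0000 + 0.4872·10.9182] = 5.2406
Node 0 (S = 100): V_0 = e^(−0.015)·[0.5128·0.0000 + 0.4872·5.2406] = 2.5154

$2.52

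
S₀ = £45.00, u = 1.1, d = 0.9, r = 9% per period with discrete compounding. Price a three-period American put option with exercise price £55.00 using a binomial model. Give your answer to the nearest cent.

£10.00

Risk-neutral probability p = (1 + 0.09 − 0.9)/(1.1 − 0.9) = 0.1900/0.2000 = 0.9500
Terminal stock prices: S_uuu = 59.9, S_uud = 49.01, S_udd = 40.1, S_ddd = 32.81
Terminal payoffs (K − S): max(-4.895, 0) = 0, max(5.995, 0) = 5.995, max(14.9, 0) = 14.9, max(22.19, 0) = 22.19
Node uu (S = 54.45): continuation = 1/1.09·[0.9500·0.0000 + 0.0500·5.9950] = 0.2750; exercise value = 0.5500 > continuation, so V_uu = 0.5500 (exercise)
Node ud (S = 44.55): continuation = 1/1.09·[0.9500·5.9950 + 0.0500·14.9050] = 5.9087; exercise value = 10.4500 > continuation, so V_ud = 10.4500 (exercise)
Node dd (S = 36.45): continuation = 1/1.09·[0.9500·14.9050 + 0.0500·22.1950] = 14.0087; exercise value = 18.5500 > continuation, so V_dd = 18.5500 (exercise)
Node u (S = 49.5): continuation = 1/1.09·[0.9500·0.5500 + 0.0500·10.4500] = 0.9587; exercise value = 5.5000 > continuation, so V_u = 5.5000 (exercise)
Node d (S = 40.5): continuation = 1/1.09·[0.9500·10.4500 + 0.0500·18.5500] = 9.9587; exercise value = 14.5000 > continuation, so V_d = 14.5000 (exercise)
Node 0 (S = 45): continuation = 1/1.09·[0.9500·5.5000 + 0.0500·14.5000] = 5.4587; exercise value = 10.0000 > continuation, so V_0 = 10.0000 (exercise)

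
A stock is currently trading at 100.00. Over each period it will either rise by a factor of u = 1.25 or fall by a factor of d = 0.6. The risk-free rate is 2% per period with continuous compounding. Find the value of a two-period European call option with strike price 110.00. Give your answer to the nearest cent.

18.57

Risk-neutral probability p = (e^0.02 − 0.6)/(1.25 − 0.6) = 0.4202/0.6500 = 0.6465
Terminal stock prices: S_uu = 156.2, S_ud = 75, S_dd = 36
Terminal payoffs (S − K): max(46.25, 0) = 46.25, max(-35, 0) = 0, max(-74, 0) = 0
Node u (S = 125): V_u = e^(−0.02)·[0.6465·46.2500 + 0.3535·0.0000] = 29.3069
Node d (S = 60): V_d = e^(−0.02)·[0.6465·0.0000 + 0.3535·0.0000] = 0.0000
Node 0 (S = 100): V_0 = e^(−0.02)·[0.6465·29.3069 + 0.3535·0.0000] = 18.5707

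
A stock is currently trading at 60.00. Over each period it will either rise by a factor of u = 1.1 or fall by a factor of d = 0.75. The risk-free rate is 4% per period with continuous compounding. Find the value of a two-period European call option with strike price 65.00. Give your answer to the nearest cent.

Risk-neutral probability p = (e^0.04 − 0.75)/(1.1 − 0.75) = 0.2908/0.3500 = 0.8309
Terminal stock prices: S_uu = 72.6, S_ud = 49.5, S_dd = 33.75
Terminal payoffs (S − K): max(7.6, 0) = 7.6, max(-15.5, 0) = 0, max(-31.25, 0) = 0
Node u (S = 66): V_u = e^(−0.04)·[0.8309·7.6000 + 0.1691·0.0000] = 6.0671
Node d (S = 45): V_d = e^(−0.04)·[0.8309·0.0000 + 0.1691·0.0000] = 0.0000
Node 0 (S = 60): V_0 = e^(−0.04)·[0.8309·6.0671 + 0.1691·0.0000] = 4.8435

4.84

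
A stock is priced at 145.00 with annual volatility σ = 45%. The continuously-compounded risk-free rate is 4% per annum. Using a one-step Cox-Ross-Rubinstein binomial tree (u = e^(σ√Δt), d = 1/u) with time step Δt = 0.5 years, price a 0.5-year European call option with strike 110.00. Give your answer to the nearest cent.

39.60

CRR parameters: u = e^(σ√Δt) = e^(0.45·√0.5) = 1.3746, d = 1/u = 0.7275
Per-period rate: rΔt = 0.04·0.5 = 0.02, so R = e^0.02 = 1.0202
Risk-neutral probability p = (e^0.02 − 0.7275)/(1.3746 − 0.7275) = 0.2927/0.6472 = 0.4523
Terminal stock prices: S_u = 199.3, S_d = 105.5
Terminal payoffs (S − K): max(89.32, 0) = 89.32, max(-4.518, 0) = 0
Node 0 (S = 145): V_0 = e^(−0.02)·[0.4523·89.3240 + 0.5477·0.0000] = 39.6038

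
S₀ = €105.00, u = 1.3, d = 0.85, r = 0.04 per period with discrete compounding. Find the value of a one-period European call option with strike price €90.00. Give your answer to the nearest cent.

Risk-neutral probability p = (1 + 0.04 − 0.85)/(1.3 − 0.85) = 0.1900/0.4500 = 0.4222
Terminal stock prices: S_u = 136.5, S_d = 89.25
Terminal payoffs (S − K): max(46.5, 0) = 46.5, max(-0.75, 0) = 0
Node 0 (S = 105): V_0 = 1/1.04·[0.4222·46.5000 + 0.5778·0.0000] = 18.8782

€18.88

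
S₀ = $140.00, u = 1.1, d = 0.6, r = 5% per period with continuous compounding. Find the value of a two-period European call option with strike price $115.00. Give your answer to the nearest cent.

Risk-neutral probability p = (e^0.05 − 0.6)/(1.1 − 0.6) = 0.4513/0.5000 = 0.9025
Terminal stock prices: S_uu = 169.4, S_ud = 92.4, S_dd = 50.4
Terminal payoffs (S − K): max(54.4, 0) = 54.4, max(-22.6, 0) = 0, max(-64.6, 0) = 0
Node u (S = 154): V_u = e^(−0.05)·[0.9025·54.4000 + 0.0975·0.0000] = 46.7037
Node d (S = 84): V_d = e^(−0.05)·[0.9025·0.0000 + 0.0975·0.0000] = 0.0000
Node 0 (S = 140): V_0 = e^(−0.05)·[0.9025·46.7037 + 0.0975·0.0000] = 40.0963

$40.10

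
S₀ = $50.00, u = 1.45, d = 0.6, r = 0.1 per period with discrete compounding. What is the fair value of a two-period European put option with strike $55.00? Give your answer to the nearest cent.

Risk-neutral probability p = (1 + 0.1 − 0.6)/(1.45 − 0.6) = 0.5000/0.8500 = 0.5882
Terminal stock prices: S_uu = 105.1, S_ud = 43.5, S_dd = 18
Terminal payoffs (K − S): max(-50.12, 0) = 0, max(11.5, 0) = 11.5, max(37, 0) = 37
Node u (S = 72.5): V_u = 1/1.1·[0.5882·0.0000 + 0.4118·11.5000] = 4.3048
Node d (S = 30): V_d = 1/1.1·[0.5882·11.5000 + 0.4118·37.0000] = 20.0000
Node 0 (S = 50): V_0 = 1/1.1·[0.5882·4.3048 + 0.4118·20.0000] = 9.7887

$9.79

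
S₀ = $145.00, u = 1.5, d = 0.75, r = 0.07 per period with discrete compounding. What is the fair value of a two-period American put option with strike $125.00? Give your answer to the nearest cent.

$12.47

Risk-neutral probability p = (1 + 0.07 − 0.75)/(1.5 − 0.75) = 0.3200/0.7500 = 0.4267
Terminal stock prices: S_uu = 326.2, S_ud = 163.1, S_dd = 81.56
Terminal payoffs (K − S): max(-201.2, 0) = 0, max(-38.12, 0) = 0, max(43.44, 0) = 43.44
Node u (S = 217.5): continuation = 1/1.07·[0.4267·0.0000 + 0.5733·0.0000] = 0.0000; exercise value = 0.0000 ≤ continuation, so V_u = 0.0000
Node d (S = 108.8): continuation = 1/1.07·[0.4267·0.0000 + 0.5733·43.4375] = 23.2749; exercise value = 16.2500 ≤ continuation, so V_d = 23.2749
Node 0 (S = 145): continuation = 1/1.07·[0.4267·0.0000 + 0.5733·23.2749] = 12.4713; exercise value = 0.0000 ≤ continuation, so V_0 = 12.4713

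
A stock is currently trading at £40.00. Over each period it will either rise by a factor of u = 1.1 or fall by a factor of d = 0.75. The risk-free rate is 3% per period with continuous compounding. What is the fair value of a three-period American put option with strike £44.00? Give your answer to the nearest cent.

£5.25

Risk-neutral probability p = (e^0.03 − 0.75)/(1.1 − 0.75) = 0.2805/0.3500 = 0.8013
Terminal stock prices: S_uuu = 53.24, S_uud = 36.3, S_udd = 24.75, S_ddd = 16.88
Terminal payoffs (K − S): max(-9.24, 0) = 0, max(7.7, 0) = 7.7, max(19.25, 0) = 19.25, max(27.12, 0) = 27.12
Node uu (S = 48.4): continuation = e^(−0.03)·[0.8013·0.0000 + 0.1987·7.7000] = 1.4848; exercise value = 0.0000 ≤ continuation, so V_uu = 1.4848
Node ud (S = 33): continuation = e^(−0.03)·[0.8013·7.7000 + 0.1987·19.2500] = 9.6996; exercise value = 11.0000 > continuation, so V_ud = 11.0000 (exercise)
Node dd (S = 22.5): continuation = e^(−0.03)·[0.8013·19.2500 + 0.1987·27.1250] = 20.1996; exercise value = 21.5000 > continuation, so V_dd = 21.5000 (exercise)
Node u (S = 44): continuation = e^(−0.03)·[0.8013·1.4848 + 0.1987·11.0000] = 3.2757; exercise value = 0.0000 ≤ continuation, so V_u = 3.2757
Node d (S = 30): continuation = e^(−0.03)·[0.8013·11.0000 + 0.1987·21.5000] = 12.6996; exercise value = 14.0000 > continuation, so V_d = 14.0000 (exercise)
Node 0 (S = 40): continuation = e^(−0.03)·[0.8013·3.2757 + 0.1987·14.0000] = 5.2468; exercise value = 4.0000 ≤ continuation, so V_0 = 5.2468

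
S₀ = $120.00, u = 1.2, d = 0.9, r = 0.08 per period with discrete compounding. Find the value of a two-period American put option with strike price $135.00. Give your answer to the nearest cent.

Risk-neutral probability p = (1 + 0.08 − 0.9)/(1.2 − 0.9) = 0.1800/0.3000 = 0.6000
Terminal stock prices: S_uu = 172.8, S_ud = 129.6, S_dd = 97.2
Terminal payoffs (K − S): max(-37.8, 0) = 0, max(5.4, 0) = 5.4, max(37.8, 0) = 37.8
Node u (S = 144): continuation = 1/1.08·[0.6000·0.0000 + 0.4000·5.4000] = 2.0000; exercise value = 0.0000 ≤ continuation, so V_u = 2.0000
Node d (S = 108): continuation = 1/1.08·[0.6000·5.4000 + 0.4000·37.8000] = 17.0000; exercise value = 27.0000 > continuation, so V_d = 27.0000 (exercise)
Node 0 (S = 120): continuation = 1/1.08·[0.6000·2.0000 + 0.4000·27.0000] = 11.1111; exercise value = 15.0000 > continuation, so V_0 = 15.0000 (exercise)

$15.00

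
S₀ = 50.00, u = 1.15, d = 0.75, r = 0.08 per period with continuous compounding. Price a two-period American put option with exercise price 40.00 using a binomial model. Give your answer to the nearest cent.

Risk-neutral probability p = (e^0.08 − 0.75)/(1.15 − 0.75) = 0.3333/0.4000 = 0.8332
Terminal stock prices: S_uu = 66.12, S_ud = 43.12, S_dd = 28.12
Terminal payoffs (K − S): max(-26.12, 0) = 0, max(-3.125, 0) = 0, max(11.88, 0) = 11.88
Node u (S = 57.5): continuation = e^(−0.08)·[0.8332·0.0000 + 0.1668·0.0000] = 0.0000; exercise value = 0.0000 ≤ continuation, so V_u = 0.0000
Node d (S = 37.5): continuation = e^(−0.08)·[0.8332·0.0000 + 0.1668·11.8750] = 1.8283; exercise value = 2.5000 > continuation, so V_d = 2.5000 (exercise)
Node 0 (S = 50): continuation = e^(−0.08)·[0.8332·0.0000 + 0.1668·2.5000] = 0.3849; exercise value = 0.0000 ≤ continuation, so V_0 = 0.3849

0.38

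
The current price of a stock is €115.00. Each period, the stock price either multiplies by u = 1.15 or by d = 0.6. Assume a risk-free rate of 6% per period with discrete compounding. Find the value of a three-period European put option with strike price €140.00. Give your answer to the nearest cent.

€19.69

Risk-neutral probability p = (1 + 0.06 − 0.6)/(1.15 − 0.6) = 0.4600/0.5500 = 0.8364
Terminal stock prices: S_uuu = 174.9, S_uud = 91.25, S_udd = 47.61, S_ddd = 24.84
Terminal payoffs (K − S): max(-34.9, 0) = 0, max(48.75, 0) = 48.75, max(92.39, 0) = 92.39, max(115.2, 0) = 115.2
Node uu (S = 152.1): V_uu = 1/1.06·[0.8364·0.0000 + 0.1636·48.7475] = 7.5253
Node ud (S = 79.35): V_ud = 1/1.06·[0.8364·48.7475 + 0.1636·92.3900] = 52.7255
Node dd (S = 41.4): V_dd = 1/1.06·[0.8364·92.3900 + 0.1636·115.1600] = 90.6755
Node u (S = 132.2): V_u = 1/1.06·[0.8364·7.5253 + 0.1636·52.7255] = 14.0771
Node d (S = 69): V_d = 1/1.06·[0.8364·52.7255 + 0.1636·90.6755] = 55.5995
Node 0 (S = 115): V_0 = 1/1.06·[0.8364·14.0771 + 0.1636·55.5995] = 19.6903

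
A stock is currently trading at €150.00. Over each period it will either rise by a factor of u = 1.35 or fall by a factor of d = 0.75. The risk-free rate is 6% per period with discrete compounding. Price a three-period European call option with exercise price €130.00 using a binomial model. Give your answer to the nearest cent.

€52.07

Risk-neutral probability p = (1 + 0.06 − 0.75)/(1.35 − 0.75) = 0.3100/0.6000 = 0.5167
Terminal stock prices: S_uuu = 369.1, S_uud = 205, S_udd = 113.9, S_ddd = 63.28
Terminal payoffs (S − K): max(239.1, 0) = 239.1, max(75.03, 0) = 75.03, max(-16.09, 0) = 0, max(-66.72, 0) = 0
Node uu (S = 273.4): V_uu = 1/1.06·[0.5167·239.0563 + 0.4833·75.0313] = 150.7335
Node ud (S = 151.9): V_ud = 1/1.06·[0.5167·75.0313 + 0.4833·0.0000] = 36.5718
Node dd (S = 84.38): V_dd = 1/1.06·[0.5167·0.0000 + 0.4833·0.0000] = 0.0000
Node u (S = 202.5): V_u = 1/1.06·[0.5167·150.7335 + 0.4833·36.5718] = 90.1466
Node d (S = 112.5): V_d = 1/1.06·[0.5167·36.5718 + 0.4833·0.0000] = 17.8259
Node 0 (S = 150): V_0 = 1/1.06·[0.5167·90.1466 + 0.4833·17.8259] = 52.0675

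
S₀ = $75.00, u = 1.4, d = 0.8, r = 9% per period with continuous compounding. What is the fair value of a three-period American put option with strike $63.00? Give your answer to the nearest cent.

$3.26

Risk-neutral probability p = (e^0.09 − 0.8)/(1.4 − 0.8) = 0.2942/0.6000 = 0.4903
Terminal stock prices: S_uuu = 205.8, S_uud = 117.6, S_udd = 67.2, S_ddd = 38.4
Terminal payoffs (K − S): max(-142.8, 0) = 0, max(-54.6, 0) = 0, max(-4.2, 0) = 0, max(24.6, 0) = 24.6
Node uu (S = 147): continuation = e^(−0.09)·[0.4903·0.0000 + 0.5097·0.0000] = 0.0000; exercise value = 0.0000 ≤ continuation, so V_uu = 0.0000
Node ud (S = 84): continuation = e^(−0.09)·[0.4903·0.0000 + 0.5097·0.0000] = 0.0000; exercise value = 0.0000 ≤ continuation, so V_ud = 0.0000
Node dd (S = 48): continuation = e^(−0.09)·[0.4903·0.0000 + 0.5097·24.6000] = 11.4597; exercise value = 15.0000 > continuation, so V_dd = 15.0000 (exercise)
Node u (S = 105): continuation = e^(−0.09)·[0.4903·0.0000 + 0.5097·0.0000] = 0.0000; exercise value = 0.0000 ≤ continuation, so V_u = 0.0000
Node d (S = 60): continuation = e^(−0.09)·[0.4903·0.0000 + 0.5097·15.0000] = 6.9876; exercise value = 3.0000 ≤ continuation, so V_d = 6.9876
Node 0 (S = 75): continuation = e^(−0.09)·[0.4903·0.0000 + 0.5097·6.9876] = 3.2551; exercise value = 0.0000 ≤ continuation, so V_0 = 3.2551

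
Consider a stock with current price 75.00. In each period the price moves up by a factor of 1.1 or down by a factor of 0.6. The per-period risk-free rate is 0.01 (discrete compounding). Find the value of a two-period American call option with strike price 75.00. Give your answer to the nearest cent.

10.38

Risk-neutral probability p = (1 + 0.01 − 0.6)/(1.1 − 0.6) = 0.4100/0.5000 = 0.8200
Terminal stock prices: S_uu = 90.75, S_ud = 49.5, S_dd = 27
Terminal payoffs (S − K): max(15.75, 0) = 15.75, max(-25.5, 0) = 0, max(-48, 0) = 0
Node u (S = 82.5): continuation = 1/1.01·[0.8200·15.7500 + 0.1800·0.0000] = 12.7871; exercise value = 7.5000 ≤ continuation, so V_u = 12.7871
Node d (S = 45): continuation = 1/1.01·[0.8200·0.0000 + 0.1800·0.0000] = 0.0000; exercise value = 0.0000 ≤ continuation, so V_d = 0.0000
Node 0 (S = 75): continuation = 1/1.01·[0.8200·12.7871 + 0.1800·0.0000] = 10.3816; exercise value = 0.0000 ≤ continuation, so V_0 = 10.3816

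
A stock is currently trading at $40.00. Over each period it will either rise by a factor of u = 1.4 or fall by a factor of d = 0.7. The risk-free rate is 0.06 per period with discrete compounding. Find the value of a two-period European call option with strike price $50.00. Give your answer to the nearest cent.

$6.69

Risk-neutral probability p = (1 + 0.06 − 0.7)/(1.4 − 0.7) = 0.3600/0.7000 = 0.5143
Terminal stock prices: S_uu = 78.4, S_ud = 39.2, S_dd = 19.6
Terminal payoffs (S − K): max(28.4, 0) = 28.4, max(-10.8, 0) = 0, max(-30.4, 0) = 0
Node u (S = 56): V_u = 1/1.06·[0.5143·28.4000 + 0.4857·0.0000] = 13.7790
Node d (S = 28): V_d = 1/1.06·[0.5143·0.0000 + 0.4857·0.0000] = 0.0000
Node 0 (S = 40): V_0 = 1/1.06·[0.5143·13.7790 + 0.4857·0.0000] = 6.6852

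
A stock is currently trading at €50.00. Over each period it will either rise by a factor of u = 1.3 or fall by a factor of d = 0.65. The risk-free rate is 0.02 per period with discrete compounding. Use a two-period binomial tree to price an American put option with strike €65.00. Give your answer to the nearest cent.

Risk-neutral probability p = (1 + 0.02 − 0.65)/(1.3 − 0.65) = 0.3700/0.6500 = 0.5692
Terminal stock prices: S_uu = 84.5, S_ud = 42.25, S_dd = 21.13
Terminal payoffs (K − S): max(-19.5, 0) = 0, max(22.75, 0) = 22.75, max(43.88, 0) = 43.88
Node u (S = 65): continuation = 1/1.02·[0.5692·0.0000 + 0.4308·22.7500] = 9.6078; exercise value = 0.0000 ≤ continuation, so V_u = 9.6078
Node d (S = 32.5): continuation = 1/1.02·[0.5692·22.7500 + 0.4308·43.8750] = 31.2255; exercise value = 32.5000 > continuation, so V_d = 32.5000 (exercise)
Node 0 (S = 50): continuation = 1/1.02·[0.5692·9.6078 + 0.4308·32.5000] = 19.0873; exercise value = 15.0000 ≤ continuation, so V_0 = 19.0873

€19.09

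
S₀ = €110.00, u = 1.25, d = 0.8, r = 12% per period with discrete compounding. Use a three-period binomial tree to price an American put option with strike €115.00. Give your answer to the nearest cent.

€8.10

Risk-neutral probability p = (1 + 0.12 − 0.8)/(1.25 − 0.8) = 0.3200/0.4500 = 0.7111
Terminal stock prices: S_uuu = 214.8, S_uud = 137.5, S_udd = 88, S_ddd = 56.32
Terminal payoffs (K − S): max(-99.84, 0) = 0, max(-22.5, 0) = 0, max(27, 0) = 27, max(58.68, 0) = 58.68
Node uu (S = 171.9): continuation = 1/1.12·[0.7111·0.0000 + 0.2889·0.0000] = 0.0000; exercise value = 0.0000 ≤ continuation, so V_uu = 0.0000
Node ud (S = 110): continuation = 1/1.12·[0.7111·0.0000 + 0.2889·27.0000] = 6.9643; exercise value = 5.0000 ≤ continuation, so V_ud = 6.9643
Node dd (S = 70.4): continuation = 1/1.12·[0.7111·27.0000 + 0.2889·58.6800] = 32.2786; exercise value = 44.6000 > continuation, so V_dd = 44.6000 (exercise)
Node u (S = 137.5): continuation = 1/1.12·[0.7111·0.0000 + 0.2889·6.9643] = 1.7963; exercise value = 0.0000 ≤ continuation, so V_u = 1.7963
Node d (S = 88): continuation = 1/1.12·[0.7111·6.9643 + 0.2889·44.6000] = 15.9257; exercise value = 27.0000 > continuation, so V_d = 27.0000 (exercise)
Node 0 (S = 110): continuation = 1/1.12·[0.7111·1.7963 + 0.2889·27.0000] = 8.1048; exercise value = 5.0000 ≤ continuation, so V_0 = 8.1048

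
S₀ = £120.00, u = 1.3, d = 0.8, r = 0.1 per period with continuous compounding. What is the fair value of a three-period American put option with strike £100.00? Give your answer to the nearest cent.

Risk-neutral probability p = (e^0.1 − 0.8)/(1.3 − 0.8) = 0.3052/0.5000 = 0.6103
Terminal stock prices: S_uuu = 263.6, S_uud = 162.2, S_udd = 99.84, S_ddd = 61.44
Terminal payoffs (K − S): max(-163.6, 0) = 0, max(-62.24, 0) = 0, max(0.16, 0) = 0.16, max(38.56, 0) = 38.56
Node uu (S = 202.8): continuation = e^(−0.1)·[0.6103·0.0000 + 0.3897·0.0000] = 0.0000; exercise value = 0.0000 ≤ continuation, so V_uu = 0.0000
Node ud (S = 124.8): continuation = e^(−0.1)·[0.6103·0.0000 + 0.3897·0.1600] = 0.0564; exercise value = 0.0000 ≤ continuation, so V_ud = 0.0564
Node dd (S = 76.8): continuation = e^(−0.1)·[0.6103·0.1600 + 0.3897·38.5600] = 13.6837; exercise value = 23.2000 > continuation, so V_dd = 23.2000 (exercise)
Node u (S = 156): continuation = e^(−0.1)·[0.6103·0.0000 + 0.3897·0.0564] = 0.0199; exercise value = 0.0000 ≤ continuation, so V_u = 0.0199
Node d (S = 96): continuation = e^(−0.1)·[0.6103·0.0564 + 0.3897·23.2000] = 8.2109; exercise value = 4.0000 ≤ continuation, so V_d = 8.2109
Node 0 (S = 120): continuation = e^(−0.1)·[0.6103·0.0199 + 0.3897·8.2109] = 2.9060; exercise value = 0.0000 ≤ continuation, so V_0 = 2.9060

£2.91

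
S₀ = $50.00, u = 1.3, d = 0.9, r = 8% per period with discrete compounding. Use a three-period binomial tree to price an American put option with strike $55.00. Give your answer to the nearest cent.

Risk-neutral probability p = (1 + 0.08 − 0.9)/(1.3 − 0.9) = 0.1800/0.4000 = 0.4500
Terminal stock prices: S_uuu = 109.9, S_uud = 76.05, S_udd = 52.65, S_ddd = 36.45
Terminal payoffs (K − S): max(-54.85, 0) = 0, max(-21.05, 0) = 0, max(2.35, 0) = 2.35, max(18.55, 0) = 18.55
Node uu (S = 84.5): continuation = 1/1.08·[0.4500·0.0000 + 0.5500·0.0000] = 0.0000; exercise value = 0.0000 ≤ continuation, so V_uu = 0.0000
Node ud (S = 58.5): continuation = 1/1.08·[0.4500·0.0000 + 0.5500·2.3500] = 1.1968; exercise value = 0.0000 ≤ continuation, so V_ud = 1.1968
Node dd (S = 40.5): continuation = 1/1.08·[0.4500·2.3500 + 0.5500·18.5500] = 10.4259; exercise value = 14.5000 > continuation, so V_dd = 14.5000 (exercise)
Node u (S = 65): continuation = 1/1.08·[0.4500·0.0000 + 0.5500·1.1968] = 0.6095; exercise value = 0.0000 ≤ continuation, so V_u = 0.6095
Node d (S = 45): continuation = 1/1.08·[0.4500·1.1968 + 0.5500·14.5000] = 7.8829; exercise value = 10.0000 > continuation, so V_d = 10.0000 (exercise)
Node 0 (S = 50): continuation = 1/1.08·[0.4500·0.6095 + 0.5500·10.0000] = 5.3465; exercise value = 5.0000 ≤ continuation, so V_0 = 5.3465

$5.35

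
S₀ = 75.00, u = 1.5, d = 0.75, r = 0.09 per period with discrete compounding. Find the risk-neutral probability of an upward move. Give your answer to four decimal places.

Risk-neutral probability p = (1 + 0.09 − 0.75)/(1.5 − 0.75) = 0.3400/0.7500 = 0.4533

p = 0.4533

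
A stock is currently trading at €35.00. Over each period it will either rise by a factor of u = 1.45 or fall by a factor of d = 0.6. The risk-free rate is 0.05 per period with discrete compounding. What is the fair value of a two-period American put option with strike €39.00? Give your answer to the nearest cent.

€10.00

Risk-neutral probability p = (1 + 0.05 − 0.6)/(1.45 − 0.6) = 0.4500/0.8500 = 0.5294
Terminal stock prices: S_uu = 73.59, S_ud = 30.45, S_dd = 12.6
Terminal payoffs (K − S): max(-34.59, 0) = 0, max(8.55, 0) = 8.55, max(26.4, 0) = 26.4
Node u (S = 50.75): continuation = 1/1.05·[0.5294·0.0000 + 0.4706·8.5500] = 3.8319; exercise value = 0.0000 ≤ continuation, so V_u = 3.8319
Node d (S = 21): continuation = 1/1.05·[0.5294·8.5500 + 0.4706·26.4000] = 16.1429; exercise value = 18.0000 > continuation, so V_d = 18.0000 (exercise)
Node 0 (S = 35): continuation = 1/1.05·[0.5294·3.8319 + 0.4706·18.0000] = 9.9993; exercise value = 4.0000 ≤ continuation, so V_0 = 9.9993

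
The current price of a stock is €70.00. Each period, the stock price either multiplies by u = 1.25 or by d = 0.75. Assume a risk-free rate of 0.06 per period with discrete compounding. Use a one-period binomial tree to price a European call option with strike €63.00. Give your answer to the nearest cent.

Risk-neutral probability p = (1 + 0.06 − 0.75)/(1.25 − 0.75) = 0.3100/0.5000 = 0.6200
Terminal stock prices: S_u = 87.5, S_d = 52.5
Terminal payoffs (S − K): max(24.5, 0) = 24.5, max(-10.5, 0) = 0
Node 0 (S = 70): V_0 = 1/1.06·[0.6200·24.5000 + 0.3800·0.0000] = 14.3302

€14.33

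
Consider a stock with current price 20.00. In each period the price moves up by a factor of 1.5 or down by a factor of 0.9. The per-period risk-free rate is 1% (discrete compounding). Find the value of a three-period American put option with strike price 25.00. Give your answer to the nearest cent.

5.92

Risk-neutral probability p = (1 + 0.01 − 0.9)/(1.5 − 0.9) = 0.1100/0.6000 = 0.1833
Terminal stock prices: S_uuu = 67.5, S_uud = 40.5, S_udd = 24.3, S_ddd = 14.58
Terminal payoffs (K − S): max(-42.5, 0) = 0, max(-15.5, 0) = 0, max(0.7, 0) = 0.7, max(10.42, 0) = 10.42
Node uu (S = 45): continuation = 1/1.01·[0.1833·0.0000 + 0.8167·0.0000] = 0.0000; exercise value = 0.0000 ≤ continuation, so V_uu = 0.0000
Node ud (S = 27): continuation = 1/1.01·[0.1833·0.0000 + 0.8167·0.7000] = 0.5660; exercise value = 0.0000 ≤ continuation, so V_ud = 0.5660
Node dd (S = 16.2): continuation = 1/1.01·[0.1833·0.7000 + 0.8167·10.4200] = 8.5525; exercise value = 8.8000 > continuation, so V_dd = 8.8000 (exercise)
Node u (S = 30): continuation = 1/1.01·[0.1833·0.0000 + 0.8167·0.5660] = 0.4577; exercise value = 0.0000 ≤ continuation, so V_u = 0.4577
Node d (S = 18): continuation = 1/1.01·[0.1833·0.5660 + 0.8167·8.8000] = 7.2183; exercise value = 7.0000 ≤ continuation, so V_d = 7.2183
Node 0 (S = 20): continuation = 1/1.01·[0.1833·0.4577 + 0.8167·7.2183] = 5.9196; exercise value = 5.0000 ≤ continuation, so V_0 = 5.9196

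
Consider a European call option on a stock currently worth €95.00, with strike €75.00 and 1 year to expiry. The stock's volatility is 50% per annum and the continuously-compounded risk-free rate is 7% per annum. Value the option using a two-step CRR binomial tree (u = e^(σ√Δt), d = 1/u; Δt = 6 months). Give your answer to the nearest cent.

€32.67

CRR parameters: u = e^(σ√Δt) = e^(0.5·√0.5) = 1.4241, d = 1/u = 0.7022
Per-period rate: rΔt = 0.07·0.5 = 0.035, so R = e^0.035 = 1.0356
Risk-neutral probability p = (e^0.035 − 0.7022)/(1.4241 − 0.7022) = 0.3334/0.7219 = 0.4619
Terminal stock prices: S_uu = 192.7, S_ud = 95, S_dd = 46.84
Terminal payoffs (S − K): max(117.7, 0) = 117.7, max(20, 0) = 20, max(-28.16, 0) = 0
Node u (S = 135.3): V_u = e^(−0.035)·[0.4619·117.6709 + 0.5381·20.0000] = 62.8709
Node d (S = 66.71): V_d = e^(−0.035)·[0.4619·20.0000 + 0.5381·0.0000] = 8.9195
Node 0 (S = 95): V_0 = e^(−0.035)·[0.4619·62.8709 + 0.5381·8.9195] = 32.6737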